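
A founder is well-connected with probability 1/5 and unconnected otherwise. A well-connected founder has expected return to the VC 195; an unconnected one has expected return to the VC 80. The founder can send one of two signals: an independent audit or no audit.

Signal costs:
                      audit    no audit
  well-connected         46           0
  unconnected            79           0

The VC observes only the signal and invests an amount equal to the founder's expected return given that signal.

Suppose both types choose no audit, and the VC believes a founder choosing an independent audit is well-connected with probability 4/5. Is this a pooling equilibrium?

No

On the equilibrium path (no audit) the VC holds the prior 1/5 and pays 1/5·195 + 4/5·80 = 103. Off-path (audit) belief 4/5 gives 4/5·195 + 1/5·80 = 172.
Well-connected: no audit gives 103 − 0 = 103; audit gives 172 − 46 = 126. Deviates. ✗
Unconnected: no audit gives 103 − 0 = 103; audit gives 172 − 79 = 93. Stays. ✓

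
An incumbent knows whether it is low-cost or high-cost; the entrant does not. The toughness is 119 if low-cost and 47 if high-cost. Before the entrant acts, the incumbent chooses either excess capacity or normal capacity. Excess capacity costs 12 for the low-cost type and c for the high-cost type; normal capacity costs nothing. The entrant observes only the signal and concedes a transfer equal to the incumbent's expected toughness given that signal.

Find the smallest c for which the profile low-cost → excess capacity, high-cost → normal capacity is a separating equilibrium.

72

Under separation: excess capacity → low-cost (pays 119); normal capacity → high-cost (pays 47).
Low-cost: 119 − 12 = 107 ≥ 47 − 0 = 47. Holds regardless of c. ✓
High-cost: 47 − 0 ≥ 119 − c, so c ≥ 119 − 47 = 72.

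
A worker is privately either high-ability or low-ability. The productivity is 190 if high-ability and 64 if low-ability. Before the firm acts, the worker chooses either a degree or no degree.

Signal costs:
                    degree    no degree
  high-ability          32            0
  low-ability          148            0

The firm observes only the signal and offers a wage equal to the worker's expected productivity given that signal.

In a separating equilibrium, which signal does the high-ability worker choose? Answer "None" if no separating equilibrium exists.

Try high-ability → degree, low-ability → no degree:
  If types separate, degree earns payment 190 and no degree earns 64.
  High-ability: degree gives 190 − 32 = 158; no degree gives 64 − 0 = 64. No deviation. ✓
  Low-ability: no degree gives 64 − 0 = 64; degree gives 190 − 148 = 42. No deviation. ✓
Both hold — the high-ability type sends degree.

degree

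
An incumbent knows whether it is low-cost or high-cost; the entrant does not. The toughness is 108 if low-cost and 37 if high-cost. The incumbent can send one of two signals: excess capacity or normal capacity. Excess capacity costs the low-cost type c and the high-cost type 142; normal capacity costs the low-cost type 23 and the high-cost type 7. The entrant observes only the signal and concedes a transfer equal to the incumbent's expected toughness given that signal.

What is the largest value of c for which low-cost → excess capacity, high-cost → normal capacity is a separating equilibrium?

94

Under separation: excess capacity → low-cost (pays 108); normal capacity → high-cost (pays 37).
High-cost: 37 − 7 = 30 ≥ 108 − 142 = -34. Holds regardless of c. ✓
Low-cost: 108 − c ≥ 37 − 23, so c ≤ 108 − 14 = 94.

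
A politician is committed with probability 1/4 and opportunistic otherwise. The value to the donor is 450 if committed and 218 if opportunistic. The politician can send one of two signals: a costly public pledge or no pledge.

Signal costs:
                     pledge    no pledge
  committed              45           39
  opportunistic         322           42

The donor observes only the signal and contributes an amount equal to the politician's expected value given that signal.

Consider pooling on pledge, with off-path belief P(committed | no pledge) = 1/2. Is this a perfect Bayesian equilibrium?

At the pooled signal (pledge) the donor holds the prior 1/4 and pays 1/4·450 + 3/4·218 = 276. Off-path (no pledge) belief 1/2 gives 1/2·450 + 1/2·218 = 334.
Committed: pledge gives 276 − 45 = 231; no pledge gives 334 − 39 = 295. Deviates. ✗
Opportunistic: pledge gives 276 − 322 = -46; no pledge gives 334 − 42 = 292. Deviates. ✗

No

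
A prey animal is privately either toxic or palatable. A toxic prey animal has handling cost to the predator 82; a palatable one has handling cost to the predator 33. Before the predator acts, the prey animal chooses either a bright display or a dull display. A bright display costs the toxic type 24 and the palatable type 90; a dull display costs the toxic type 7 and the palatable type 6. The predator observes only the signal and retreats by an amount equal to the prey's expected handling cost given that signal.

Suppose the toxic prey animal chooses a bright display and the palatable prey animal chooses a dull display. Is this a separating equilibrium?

If types separate, bright display earns payment 82 and dull display earns 33.
Toxic: bright display gives 82 − 24 = 58; dull display gives 33 − 7 = 26. No deviation. ✓
Palatable: dull display gives 33 − 6 = 27; bright display gives 82 − 90 = -8. No deviation. ✓
Neither type gains from mimicking the other.

Yes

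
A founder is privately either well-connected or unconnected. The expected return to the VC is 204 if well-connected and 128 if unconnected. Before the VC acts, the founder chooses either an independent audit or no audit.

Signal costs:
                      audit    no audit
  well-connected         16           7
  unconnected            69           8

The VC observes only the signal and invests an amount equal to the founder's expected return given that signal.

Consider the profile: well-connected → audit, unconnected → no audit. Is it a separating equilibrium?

No

If types separate, audit earns payment 204 and no audit earns 128.
Well-connected: audit gives 204 − 16 = 188; no audit gives 128 − 7 = 121. No deviation. ✓
Unconnected: no audit gives 128 − 8 = 120; audit gives 204 − 69 = 135. Would deviate. ✗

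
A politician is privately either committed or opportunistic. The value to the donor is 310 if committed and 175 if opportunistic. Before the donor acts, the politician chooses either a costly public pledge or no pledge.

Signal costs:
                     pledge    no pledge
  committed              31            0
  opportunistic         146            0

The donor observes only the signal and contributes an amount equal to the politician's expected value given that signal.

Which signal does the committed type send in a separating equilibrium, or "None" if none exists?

pledge

Try committed → pledge, opportunistic → no pledge:
  If types separate, pledge earns payment 310 and no pledge earns 175.
  Committed: pledge gives 310 − 31 = 279; no pledge gives 175 − 0 = 175. No deviation. ✓
  Opportunistic: no pledge gives 175 − 0 = 175; pledge gives 310 − 146 = 164. No deviation. ✓
Both hold — the committed type sends pledge.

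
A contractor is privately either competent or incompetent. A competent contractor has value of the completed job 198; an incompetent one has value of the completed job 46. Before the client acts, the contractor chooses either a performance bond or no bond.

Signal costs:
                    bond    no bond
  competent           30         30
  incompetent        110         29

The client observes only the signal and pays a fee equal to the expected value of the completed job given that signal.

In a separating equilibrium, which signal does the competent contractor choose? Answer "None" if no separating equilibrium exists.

None

Try competent → bond, incompetent → no bond:
  If types separate, bond earns payment 198 and no bond earns 46.
  Competent: bond gives 198 − 30 = 168; no bond gives 46 − 30 = 16. No deviation. ✓
  Incompetent: no bond gives 46 − 29 = 17; bond gives 198 − 110 = 88. Would deviate. ✗
Try competent → no bond, incompetent → bond:
  If types separate, no bond earns payment 198 and bond earns 46.
  Competent: no bond gives 198 − 30 = 168; bond gives 46 − 30 = 16. No deviation. ✓
  Incompetent: bond gives 46 − 110 = -64; no bond gives 198 − 29 = 169. Would deviate. ✗
Neither assignment is incentive-compatible.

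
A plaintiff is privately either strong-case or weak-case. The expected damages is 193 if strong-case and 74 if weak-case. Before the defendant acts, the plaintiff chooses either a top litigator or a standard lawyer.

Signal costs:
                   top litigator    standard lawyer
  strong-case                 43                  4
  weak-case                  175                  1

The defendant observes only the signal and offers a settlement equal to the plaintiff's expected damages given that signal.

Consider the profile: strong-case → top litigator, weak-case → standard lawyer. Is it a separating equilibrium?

Yes

Under separation the defendant infers type exactly: top litigator → strong-case (pays 193), standard lawyer → weak-case (pays 74).
Strong-case: top litigator gives 193 − 43 = 150; standard lawyer gives 74 − 4 = 70. No deviation. ✓
Weak-case: standard lawyer gives 74 − 1 = 73; top litigator gives 193 − 175 = 18. No deviation. ✓
Both incentive constraints hold.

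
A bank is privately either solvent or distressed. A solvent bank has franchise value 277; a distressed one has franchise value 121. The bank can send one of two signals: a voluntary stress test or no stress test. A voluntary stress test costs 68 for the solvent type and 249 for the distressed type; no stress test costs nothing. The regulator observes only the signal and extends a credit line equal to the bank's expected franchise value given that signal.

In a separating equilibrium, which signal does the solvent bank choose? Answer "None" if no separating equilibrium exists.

stress test

Try solvent → stress test, distressed → no stress test:
  If types separate, stress test earns payment 277 and no stress test earns 121.
  Solvent: stress test gives 277 − 68 = 209; no stress test gives 121 − 0 = 121. No deviation. ✓
  Distressed: no stress test gives 121 − 0 = 121; stress test gives 277 − 249 = 28. No deviation. ✓
Both hold — the solvent type sends stress test.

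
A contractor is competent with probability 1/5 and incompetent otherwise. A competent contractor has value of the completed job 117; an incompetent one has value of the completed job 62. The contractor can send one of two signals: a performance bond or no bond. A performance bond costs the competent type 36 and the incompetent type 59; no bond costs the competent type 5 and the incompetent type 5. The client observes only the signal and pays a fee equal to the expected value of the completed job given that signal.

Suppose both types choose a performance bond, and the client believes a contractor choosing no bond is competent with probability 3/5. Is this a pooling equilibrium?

On the equilibrium path (bond) the client holds the prior 1/5 and pays 1/5·117 + 4/5·62 = 73. Off-path (no bond) belief 3/5 gives 3/5·117 + 2/5·62 = 95.
Competent: bond gives 73 − 36 = 37; no bond gives 95 − 5 = 90. Deviates. ✗
Incompetent: bond gives 73 − 59 = 14; no bond gives 95 − 5 = 90. Deviates. ✗

No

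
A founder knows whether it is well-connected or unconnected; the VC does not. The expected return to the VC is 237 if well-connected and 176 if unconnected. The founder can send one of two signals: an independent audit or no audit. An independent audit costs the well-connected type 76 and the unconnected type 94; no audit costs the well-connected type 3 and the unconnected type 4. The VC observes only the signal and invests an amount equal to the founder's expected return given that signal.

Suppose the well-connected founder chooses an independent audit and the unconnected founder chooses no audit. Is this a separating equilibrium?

No

If types separate, audit earns payment 237 and no audit earns 176.
Well-connected: audit gives 237 − 76 = 161; no audit gives 176 − 3 = 173. Would deviate. ✗
Unconnected: no audit gives 176 − 4 = 172; audit gives 237 − 94 = 143. No deviation. ✓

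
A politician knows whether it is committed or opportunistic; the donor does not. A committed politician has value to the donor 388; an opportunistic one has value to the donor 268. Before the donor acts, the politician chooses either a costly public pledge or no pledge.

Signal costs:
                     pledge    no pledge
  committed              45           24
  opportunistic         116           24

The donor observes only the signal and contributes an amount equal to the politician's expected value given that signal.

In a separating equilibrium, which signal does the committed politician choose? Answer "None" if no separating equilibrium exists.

None

Try committed → pledge, opportunistic → no pledge:
  If types separate, pledge earns payment 388 and no pledge earns 268.
  Committed: pledge gives 388 − 45 = 343; no pledge gives 268 − 24 = 244. No deviation. ✓
  Opportunistic: no pledge gives 268 − 24 = 244; pledge gives 388 − 116 = 272. Would deviate. ✗
Try committed → no pledge, opportunistic → pledge:
  If types separate, no pledge earns payment 388 and pledge earns 268.
  Committed: no pledge gives 388 − 24 = 364; pledge gives 268 − 45 = 223. No deviation. ✓
  Opportunistic: pledge gives 268 − 116 = 152; no pledge gives 388 − 24 = 364. Would deviate. ✗
Neither assignment is incentive-compatible.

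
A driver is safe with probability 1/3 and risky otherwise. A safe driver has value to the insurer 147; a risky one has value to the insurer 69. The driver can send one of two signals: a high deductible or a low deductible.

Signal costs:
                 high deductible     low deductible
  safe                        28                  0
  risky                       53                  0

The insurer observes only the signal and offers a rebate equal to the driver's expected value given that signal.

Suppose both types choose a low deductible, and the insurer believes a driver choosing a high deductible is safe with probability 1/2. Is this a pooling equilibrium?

Yes

At the pooled signal (low deductible) the insurer holds the prior 1/3 and pays 1/3·147 + 2/3·69 = 95. Off-path (high deductible) belief 1/2 gives 1/2·147 + 1/2·69 = 108.
Safe: low deductible gives 95 − 0 = 95; high deductible gives 108 − 28 = 80. Stays. ✓
Risky: low deductible gives 95 − 0 = 95; high deductible gives 108 − 53 = 55. Stays. ✓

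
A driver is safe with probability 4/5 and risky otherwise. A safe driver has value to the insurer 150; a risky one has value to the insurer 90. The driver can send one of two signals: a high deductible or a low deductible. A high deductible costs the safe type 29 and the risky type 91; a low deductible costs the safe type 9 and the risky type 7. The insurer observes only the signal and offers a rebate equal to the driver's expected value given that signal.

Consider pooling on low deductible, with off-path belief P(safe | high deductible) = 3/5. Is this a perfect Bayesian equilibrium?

Yes

At the pooled signal (low deductible) the insurer holds the prior 4/5 and pays 4/5·150 + 1/5·90 = 138. Off-path (high deductible) belief 3/5 gives 3/5·150 + 2/5·90 = 126.
Safe: low deductible gives 138 − 9 = 129; high deductible gives 126 − 29 = 97. Stays. ✓
Risky: low deductible gives 138 − 7 = 131; high deductible gives 126 − 91 = 35. Stays. ✓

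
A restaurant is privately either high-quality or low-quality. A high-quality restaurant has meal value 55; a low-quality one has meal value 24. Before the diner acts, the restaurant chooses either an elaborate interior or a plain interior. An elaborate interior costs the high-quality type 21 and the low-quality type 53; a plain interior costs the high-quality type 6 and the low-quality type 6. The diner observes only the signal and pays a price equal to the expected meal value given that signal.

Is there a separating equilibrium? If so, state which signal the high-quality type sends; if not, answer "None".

elaborate interior

Try high-quality → elaborate interior, low-quality → plain interior:
  If types separate, elaborate interior earns payment 55 and plain interior earns 24.
  High-quality: elaborate interior gives 55 − 21 = 34; plain interior gives 24 − 6 = 18. No deviation. ✓
  Low-quality: plain interior gives 24 − 6 = 18; elaborate interior gives 55 − 53 = 2. No deviation. ✓
Both hold — the high-quality type sends elaborate interior.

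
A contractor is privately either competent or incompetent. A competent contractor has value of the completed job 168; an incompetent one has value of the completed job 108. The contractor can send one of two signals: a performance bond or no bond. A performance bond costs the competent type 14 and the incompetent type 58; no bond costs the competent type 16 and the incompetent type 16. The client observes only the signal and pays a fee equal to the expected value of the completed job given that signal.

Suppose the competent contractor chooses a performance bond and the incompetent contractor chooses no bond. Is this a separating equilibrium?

If types separate, bond earns payment 168 and no bond earns 108.
Competent: bond gives 168 − 14 = 154; no bond gives 108 − 16 = 92. No deviation. ✓
Incompetent: no bond gives 108 − 16 = 92; bond gives 168 − 58 = 110. Would deviate. ✗

No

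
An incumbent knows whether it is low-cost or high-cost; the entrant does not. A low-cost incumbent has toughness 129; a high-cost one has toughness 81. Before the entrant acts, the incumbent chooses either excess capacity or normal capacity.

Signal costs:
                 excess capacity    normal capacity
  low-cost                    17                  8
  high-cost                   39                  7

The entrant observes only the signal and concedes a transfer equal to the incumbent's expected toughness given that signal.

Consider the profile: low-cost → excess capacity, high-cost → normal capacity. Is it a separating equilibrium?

Under separation the entrant infers type exactly: excess capacity → low-cost (pays 129), normal capacity → high-cost (pays 81).
Low-cost: excess capacity gives 129 − 17 = 112; normal capacity gives 81 − 8 = 73. No deviation. ✓
High-cost: normal capacity gives 81 − 7 = 74; excess capacity gives 129 − 39 = 90. Would deviate. ✗

No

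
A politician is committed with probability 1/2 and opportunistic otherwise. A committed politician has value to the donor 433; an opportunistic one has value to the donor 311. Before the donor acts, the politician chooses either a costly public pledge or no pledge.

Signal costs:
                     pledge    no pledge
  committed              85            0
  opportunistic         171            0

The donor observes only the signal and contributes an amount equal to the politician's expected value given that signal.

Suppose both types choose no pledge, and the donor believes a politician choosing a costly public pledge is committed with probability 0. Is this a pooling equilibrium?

Yes

On the equilibrium path (no pledge) the donor holds the prior 1/2 and pays 1/2·433 + 1/2·311 = 372. Off-path (pledge) belief 0 gives 0·433 + 1·311 = 311.
Committed: no pledge gives 372 − 0 = 372; pledge gives 311 − 85 = 226. Stays. ✓
Opportunistic: no pledge gives 372 − 0 = 372; pledge gives 311 − 171 = 140. Stays. ✓
Beliefs are Bayes-consistent on-path and both types best-respond.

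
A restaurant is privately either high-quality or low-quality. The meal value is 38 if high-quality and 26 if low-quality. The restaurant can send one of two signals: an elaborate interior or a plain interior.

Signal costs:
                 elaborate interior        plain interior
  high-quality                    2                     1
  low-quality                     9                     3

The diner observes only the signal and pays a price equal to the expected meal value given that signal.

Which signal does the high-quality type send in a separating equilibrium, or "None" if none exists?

Try high-quality → elaborate interior, low-quality → plain interior:
  If types separate, elaborate interior earns payment 38 and plain interior earns 26.
  High-quality: elaborate interior gives 38 − 2 = 36; plain interior gives 26 − 1 = 25. No deviation. ✓
  Low-quality: plain interior gives 26 − 3 = 23; elaborate interior gives 38 − 9 = 29. Would deviate. ✗
Try high-quality → plain interior, low-quality → elaborate interior:
  If types separate, plain interior earns payment 38 and elaborate interior earns 26.
  High-quality: plain interior gives 38 − 1 = 37; elaborate interior gives 26 − 2 = 24. No deviation. ✓
  Low-quality: elaborate interior gives 26 − 9 = 17; plain interior gives 38 − 3 = 35. Would deviate. ✗
Neither assignment is incentive-compatible.

None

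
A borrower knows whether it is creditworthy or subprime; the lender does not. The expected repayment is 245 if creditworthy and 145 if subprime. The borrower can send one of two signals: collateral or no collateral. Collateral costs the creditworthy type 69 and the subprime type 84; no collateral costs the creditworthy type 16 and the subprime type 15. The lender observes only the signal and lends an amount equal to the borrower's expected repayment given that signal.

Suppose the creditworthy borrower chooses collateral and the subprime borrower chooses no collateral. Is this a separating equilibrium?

If types separate, collateral earns payment 245 and no collateral earns 145.
Creditworthy: collateral gives 245 − 69 = 176; no collateral gives 145 − 16 = 129. No deviation. ✓
Subprime: no collateral gives 145 − 15 = 130; collateral gives 245 − 84 = 161. Would deviate. ✗

No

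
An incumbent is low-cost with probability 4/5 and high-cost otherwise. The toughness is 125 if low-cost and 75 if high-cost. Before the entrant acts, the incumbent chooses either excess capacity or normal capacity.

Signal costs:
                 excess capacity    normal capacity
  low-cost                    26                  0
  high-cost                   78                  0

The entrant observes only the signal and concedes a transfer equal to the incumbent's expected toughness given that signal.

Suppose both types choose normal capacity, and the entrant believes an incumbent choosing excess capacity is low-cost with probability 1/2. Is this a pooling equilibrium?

At the pooled signal (normal capacity) the entrant holds the prior 4/5 and pays 4/5·125 + 1/5·75 = 115. Off-path (excess capacity) belief 1/2 gives 1/2·125 + 1/2·75 = 100.
Low-cost: normal capacity gives 115 − 0 = 115; excess capacity gives 100 − 26 = 74. Stays. ✓
High-cost: normal capacity gives 115 − 0 = 115; excess capacity gives 100 − 78 = 22. Stays. ✓

Yes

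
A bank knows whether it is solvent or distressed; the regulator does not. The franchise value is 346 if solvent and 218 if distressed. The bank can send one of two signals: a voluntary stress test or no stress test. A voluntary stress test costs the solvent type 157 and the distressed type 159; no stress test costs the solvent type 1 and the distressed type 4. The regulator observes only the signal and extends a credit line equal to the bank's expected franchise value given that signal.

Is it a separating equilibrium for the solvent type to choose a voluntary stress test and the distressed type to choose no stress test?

No

Under separation the regulator infers type exactly: stress test → solvent (pays 346), no stress test → distressed (pays 218).
Solvent: stress test gives 346 − 157 = 189; no stress test gives 218 − 1 = 217. Would deviate. ✗
Distressed: no stress test gives 218 − 4 = 214; stress test gives 346 − 159 = 187. No deviation. ✓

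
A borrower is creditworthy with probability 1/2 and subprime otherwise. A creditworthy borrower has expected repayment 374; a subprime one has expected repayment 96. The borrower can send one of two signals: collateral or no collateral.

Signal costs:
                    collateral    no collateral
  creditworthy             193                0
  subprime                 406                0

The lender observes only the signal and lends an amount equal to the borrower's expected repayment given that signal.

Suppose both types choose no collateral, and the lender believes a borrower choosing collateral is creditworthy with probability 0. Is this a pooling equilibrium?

At the pooled signal (no collateral) the lender holds the prior 1/2 and pays 1/2·374 + 1/2·96 = 235. Off-path (collateral) belief 0 gives 0·374 + 1·96 = 96.
Creditworthy: no collateral gives 235 − 0 = 235; collateral gives 96 − 193 = -97. Stays. ✓
Subprime: no collateral gives 235 − 0 = 235; collateral gives 96 − 406 = -310. Stays. ✓

Yes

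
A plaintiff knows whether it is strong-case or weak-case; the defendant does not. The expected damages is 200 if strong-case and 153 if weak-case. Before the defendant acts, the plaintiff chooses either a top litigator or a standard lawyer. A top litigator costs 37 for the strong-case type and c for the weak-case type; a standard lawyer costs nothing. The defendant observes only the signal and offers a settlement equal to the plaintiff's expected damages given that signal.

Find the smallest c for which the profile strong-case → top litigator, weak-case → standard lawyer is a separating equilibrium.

Under separation: top litigator → strong-case (pays 200); standard lawyer → weak-case (pays 153).
Strong-case: 200 − 37 = 163 ≥ 153 − 0 = 153. Holds regardless of c. ✓
Weak-case: 153 − 0 ≥ 200 − c, so c ≥ 200 − 153 = 47.

47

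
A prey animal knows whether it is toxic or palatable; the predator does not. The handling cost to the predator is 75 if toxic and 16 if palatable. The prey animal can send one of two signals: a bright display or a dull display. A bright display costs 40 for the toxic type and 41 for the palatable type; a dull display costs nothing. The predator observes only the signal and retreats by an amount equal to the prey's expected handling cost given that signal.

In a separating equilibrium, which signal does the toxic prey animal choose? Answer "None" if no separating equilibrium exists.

None

Try toxic → bright display, palatable → dull display:
  Under separation the predator infers type exactly: bright display → toxic (pays 75), dull display → palatable (pays 16).
  Toxic: bright display gives 75 − 40 = 35; dull display gives 16 − 0 = 16. No deviation. ✓
  Palatable: dull display gives 16 − 0 = 16; bright display gives 75 − 41 = 34. Would deviate. ✗
Try toxic → dull display, palatable → bright display:
  Under separation the predator infers type exactly: dull display → toxic (pays 75), bright display → palatable (pays 16).
  Toxic: dull display gives 75 − 0 = 75; bright display gives 16 − 40 = -24. No deviation. ✓
  Palatable: bright display gives 16 − 41 = -25; dull display gives 75 − 0 = 75. Would deviate. ✗
Neither assignment is incentive-compatible.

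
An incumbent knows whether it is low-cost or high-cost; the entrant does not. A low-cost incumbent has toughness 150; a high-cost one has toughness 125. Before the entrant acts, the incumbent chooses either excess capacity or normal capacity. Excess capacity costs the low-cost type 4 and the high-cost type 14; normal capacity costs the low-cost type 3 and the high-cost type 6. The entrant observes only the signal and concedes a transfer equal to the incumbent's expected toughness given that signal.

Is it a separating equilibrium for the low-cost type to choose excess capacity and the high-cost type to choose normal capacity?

If types separate, excess capacity earns payment 150 and normal capacity earns 125.
Low-cost: excess capacity gives 150 − 4 = 146; normal capacity gives 125 − 3 = 122. No deviation. ✓
High-cost: normal capacity gives 125 − 6 = 119; excess capacity gives 150 − 14 = 136. Would deviate. ✗

No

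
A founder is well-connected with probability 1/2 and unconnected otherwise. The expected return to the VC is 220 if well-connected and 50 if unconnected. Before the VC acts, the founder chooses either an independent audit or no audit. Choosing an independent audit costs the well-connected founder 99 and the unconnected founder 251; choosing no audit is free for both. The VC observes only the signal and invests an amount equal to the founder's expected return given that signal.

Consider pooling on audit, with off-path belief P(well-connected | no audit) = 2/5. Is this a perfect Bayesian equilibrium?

At the pooled signal (audit) the VC holds the prior 1/2 and pays 1/2·220 + 1/2·50 = 135. Off-path (no audit) belief 2/5 gives 2/5·220 + 3/5·50 = 118.
Well-connected: audit gives 135 − 99 = 36; no audit gives 118 − 0 = 118. Deviates. ✗
Unconnected: audit gives 135 − 251 = -116; no audit gives 118 − 0 = 118. Deviates. ✗

No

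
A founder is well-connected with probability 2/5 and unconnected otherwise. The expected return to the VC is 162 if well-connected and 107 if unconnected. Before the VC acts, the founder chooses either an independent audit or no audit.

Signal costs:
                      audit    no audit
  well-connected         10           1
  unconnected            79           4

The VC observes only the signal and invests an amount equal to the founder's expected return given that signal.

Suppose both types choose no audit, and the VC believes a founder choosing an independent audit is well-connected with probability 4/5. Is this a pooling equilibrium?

At the pooled signal (no audit) the VC holds the prior 2/5 and pays 2/5·162 + 3/5·107 = 129. Off-path (audit) belief 4/5 gives 4/5·162 + 1/5·107 = 151.
Well-connected: no audit gives 129 − 1 = 128; audit gives 151 − 10 = 141. Deviates. ✗
Unconnected: no audit gives 129 − 4 = 125; audit gives 151 − 79 = 72. Stays. ✓

No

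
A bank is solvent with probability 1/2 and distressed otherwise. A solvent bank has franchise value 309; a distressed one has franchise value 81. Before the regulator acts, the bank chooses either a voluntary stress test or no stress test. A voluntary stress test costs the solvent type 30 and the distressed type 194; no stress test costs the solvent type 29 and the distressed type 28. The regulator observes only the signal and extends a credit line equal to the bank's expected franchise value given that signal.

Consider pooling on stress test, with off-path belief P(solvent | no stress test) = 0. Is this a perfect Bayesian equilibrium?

No

At the pooled signal (stress test) the regulator holds the prior 1/2 and pays 1/2·309 + 1/2·81 = 195. Off-path (no stress test) belief 0 gives 0·309 + 1·81 = 81.
Solvent: stress test gives 195 − 30 = 165; no stress test gives 81 − 29 = 52. Stays. ✓
Distressed: stress test gives 195 − 194 = 1; no stress test gives 81 − 28 = 53. Deviates. ✗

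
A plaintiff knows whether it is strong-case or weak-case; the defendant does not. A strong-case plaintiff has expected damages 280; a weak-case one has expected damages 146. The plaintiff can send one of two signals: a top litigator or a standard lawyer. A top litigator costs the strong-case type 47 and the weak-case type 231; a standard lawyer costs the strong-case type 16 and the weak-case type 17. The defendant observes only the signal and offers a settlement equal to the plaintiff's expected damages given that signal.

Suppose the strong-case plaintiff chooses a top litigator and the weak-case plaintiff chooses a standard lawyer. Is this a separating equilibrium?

Yes

Under separation the defendant infers type exactly: top litigator → strong-case (pays 280), standard lawyer → weak-case (pays 146).
Strong-case: top litigator gives 280 − 47 = 233; standard lawyer gives 146 − 16 = 130. No deviation. ✓
Weak-case: standard lawyer gives 146 − 17 = 129; top litigator gives 280 − 231 = 49. No deviation. ✓
Both incentive constraints hold.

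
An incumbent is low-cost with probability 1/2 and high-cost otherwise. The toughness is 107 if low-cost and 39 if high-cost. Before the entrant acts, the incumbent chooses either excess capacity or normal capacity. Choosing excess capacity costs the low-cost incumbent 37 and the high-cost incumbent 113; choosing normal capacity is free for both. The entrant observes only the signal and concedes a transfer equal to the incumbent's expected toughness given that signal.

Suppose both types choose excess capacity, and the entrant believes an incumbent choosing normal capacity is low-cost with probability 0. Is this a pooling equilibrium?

No

On the equilibrium path (excess capacity) the entrant holds the prior 1/2 and pays 1/2·107 + 1/2·39 = 73. Off-path (normal capacity) belief 0 gives 0·107 + 1·39 = 39.
Low-cost: excess capacity gives 73 − 37 = 36; normal capacity gives 39 − 0 = 39. Deviates. ✗
High-cost: excess capacity gives 73 − 113 = -40; normal capacity gives 39 − 0 = 39. Deviates. ✗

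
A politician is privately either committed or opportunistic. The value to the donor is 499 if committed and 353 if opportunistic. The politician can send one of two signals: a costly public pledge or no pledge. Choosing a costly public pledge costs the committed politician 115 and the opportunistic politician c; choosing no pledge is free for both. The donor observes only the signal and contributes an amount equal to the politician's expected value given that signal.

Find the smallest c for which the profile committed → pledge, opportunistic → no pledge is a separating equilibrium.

Under separation: pledge → committed (pays 499); no pledge → opportunistic (pays 353).
Committed: 499 − 115 = 384 ≥ 353 − 0 = 353. Holds regardless of c. ✓
Opportunistic: 353 − 0 ≥ 499 − c, so c ≥ 499 − 353 = 146.

146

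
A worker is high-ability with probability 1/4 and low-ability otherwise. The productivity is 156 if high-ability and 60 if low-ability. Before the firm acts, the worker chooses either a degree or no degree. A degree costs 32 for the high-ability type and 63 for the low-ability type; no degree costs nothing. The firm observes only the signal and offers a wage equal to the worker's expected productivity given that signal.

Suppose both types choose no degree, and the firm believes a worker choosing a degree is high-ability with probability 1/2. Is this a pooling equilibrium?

On the equilibrium path (no degree) the firm holds the prior 1/4 and pays 1/4·156 + 3/4·60 = 84. Off-path (degree) belief 1/2 gives 1/2·156 + 1/2·60 = 108.
High-ability: no degree gives 84 − 0 = 84; degree gives 108 − 32 = 76. Stays. ✓
Low-ability: no degree gives 84 − 0 = 84; degree gives 108 − 63 = 45. Stays. ✓
Beliefs are Bayes-consistent on-path and both types best-respond.

Yes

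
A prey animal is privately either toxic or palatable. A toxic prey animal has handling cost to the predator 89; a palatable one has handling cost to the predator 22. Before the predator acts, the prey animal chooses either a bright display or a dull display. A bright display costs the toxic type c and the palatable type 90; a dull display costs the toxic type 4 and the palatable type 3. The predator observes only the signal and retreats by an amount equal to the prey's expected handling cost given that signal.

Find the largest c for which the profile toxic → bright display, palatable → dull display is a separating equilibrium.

71

Under separation: bright display → toxic (pays 89); dull display → palatable (pays 22).
Palatable: 22 − 3 = 19 ≥ 89 − 90 = -1. Holds regardless of c. ✓
Toxic: 89 − c ≥ 22 − 4, so c ≤ 89 − 18 = 71.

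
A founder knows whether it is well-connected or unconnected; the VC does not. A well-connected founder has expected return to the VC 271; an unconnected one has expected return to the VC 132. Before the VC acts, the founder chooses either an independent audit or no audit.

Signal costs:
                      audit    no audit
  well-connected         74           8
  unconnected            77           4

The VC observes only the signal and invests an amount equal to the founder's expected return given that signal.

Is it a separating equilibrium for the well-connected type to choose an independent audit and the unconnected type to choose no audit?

No

If types separate, audit earns payment 271 and no audit earns 132.
Well-connected: audit gives 271 − 74 = 197; no audit gives 132 − 8 = 124. No deviation. ✓
Unconnected: no audit gives 132 − 4 = 128; audit gives 271 − 77 = 194. Would deviate. ✗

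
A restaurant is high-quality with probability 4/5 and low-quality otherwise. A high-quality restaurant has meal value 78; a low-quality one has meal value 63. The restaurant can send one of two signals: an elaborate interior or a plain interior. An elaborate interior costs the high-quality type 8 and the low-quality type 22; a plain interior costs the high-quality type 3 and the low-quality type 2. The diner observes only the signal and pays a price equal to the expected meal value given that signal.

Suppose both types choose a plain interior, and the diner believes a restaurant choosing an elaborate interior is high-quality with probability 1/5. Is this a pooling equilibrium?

On the equilibrium path (plain interior) the diner holds the prior 4/5 and pays 4/5·78 + 1/5·63 = 75. Off-path (elaborate interior) belief 1/5 gives 1/5·78 + 4/5·63 = 66.
High-quality: plain interior gives 75 − 3 = 72; elaborate interior gives 66 − 8 = 58. Stays. ✓
Low-quality: plain interior gives 75 − 2 = 73; elaborate interior gives 66 − 22 = 44. Stays. ✓
Beliefs are Bayes-consistent on-path and both types best-respond.

Yes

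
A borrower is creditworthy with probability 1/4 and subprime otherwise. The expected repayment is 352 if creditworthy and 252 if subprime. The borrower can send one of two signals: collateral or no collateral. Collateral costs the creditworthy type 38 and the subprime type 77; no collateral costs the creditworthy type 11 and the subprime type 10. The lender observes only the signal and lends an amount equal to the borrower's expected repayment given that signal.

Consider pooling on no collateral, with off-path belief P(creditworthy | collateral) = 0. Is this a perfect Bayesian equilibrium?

Yes

At the pooled signal (no collateral) the lender holds the prior 1/4 and pays 1/4·352 + 3/4·252 = 277. Off-path (collateral) belief 0 gives 0·352 + 1·252 = 252.
Creditworthy: no collateral gives 277 − 11 = 266; collateral gives 252 − 38 = 214. Stays. ✓
Subprime: no collateral gives 277 − 10 = 267; collateral gives 252 − 77 = 175. Stays. ✓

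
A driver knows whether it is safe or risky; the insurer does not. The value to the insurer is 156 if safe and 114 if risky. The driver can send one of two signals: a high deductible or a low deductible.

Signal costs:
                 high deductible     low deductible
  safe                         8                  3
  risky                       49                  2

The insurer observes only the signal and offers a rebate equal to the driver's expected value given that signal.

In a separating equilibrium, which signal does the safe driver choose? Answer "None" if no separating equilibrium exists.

high deductible

Try safe → high deductible, risky → low deductible:
  If types separate, high deductible earns payment 156 and low deductible earns 114.
  Safe: high deductible gives 156 − 8 = 148; low deductible gives 114 − 3 = 111. No deviation. ✓
  Risky: low deductible gives 114 − 2 = 112; high deductible gives 156 − 49 = 107. No deviation. ✓
Both hold — the safe type sends high deductible.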